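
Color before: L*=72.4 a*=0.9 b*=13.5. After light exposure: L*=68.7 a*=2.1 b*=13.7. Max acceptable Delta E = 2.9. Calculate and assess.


Delta E = 3.89
Passes: No


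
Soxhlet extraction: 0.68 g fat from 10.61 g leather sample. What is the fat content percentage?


6.4%


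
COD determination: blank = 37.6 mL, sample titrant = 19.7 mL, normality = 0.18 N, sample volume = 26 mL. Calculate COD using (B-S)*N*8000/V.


991.4 mg/L

COD = (37.6 - 19.7) x 0.18 x 8000 / 26
COD = 17.9 x 0.18 x 8000 / 26
COD = 991.4 mg/L


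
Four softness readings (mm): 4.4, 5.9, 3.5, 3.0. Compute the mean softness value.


Sum = 4.4 + 5.9 + 3.5 + 3.0
Mean = 16.8 / 4 = 4.20 mm


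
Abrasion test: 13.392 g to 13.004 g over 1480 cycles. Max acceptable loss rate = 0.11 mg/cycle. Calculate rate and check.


Rate = 0.262 mg/cycle
Passes: No


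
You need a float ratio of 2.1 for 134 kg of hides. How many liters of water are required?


Water = hide weight x target ratio
Water = 134 x 2.1 = 281.4 L


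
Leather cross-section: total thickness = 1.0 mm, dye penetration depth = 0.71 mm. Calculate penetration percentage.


71.0%

Penetration% = 0.71 / 1.0 x 100
Penetration = 71.0%


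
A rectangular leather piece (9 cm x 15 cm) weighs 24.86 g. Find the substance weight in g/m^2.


Area = 9 x 15 = 135 cm^2
SW = 24.86 / 135 x 10000 = 1841.5 g/m^2


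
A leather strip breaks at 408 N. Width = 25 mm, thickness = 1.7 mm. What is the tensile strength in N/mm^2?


9.60 N/mm^2


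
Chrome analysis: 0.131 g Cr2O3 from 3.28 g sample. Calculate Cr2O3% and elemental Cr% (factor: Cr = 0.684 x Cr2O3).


Cr2O3% = 0.131 / 3.28 x 100 = 3.99%
Cr% = 3.99 x 0.684 = 2.73%


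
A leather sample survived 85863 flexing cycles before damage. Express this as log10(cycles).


4.93


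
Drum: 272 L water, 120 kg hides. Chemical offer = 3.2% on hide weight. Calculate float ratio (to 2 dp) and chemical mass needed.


Float ratio = 2.27
Chemical needed = 3.84 kg

Float ratio = 272 / 120 = 2.27
Chemical = 120 x 3.2 / 100 = 3.84 kg


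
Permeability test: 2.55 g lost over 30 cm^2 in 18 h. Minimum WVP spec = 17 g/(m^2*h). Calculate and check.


WVP = 47.22 g/(m^2*h)
Meets specification: Yes

WVP = 2.55 / (30 x 18) x 10000 = 47.22 g/(m^2*h)
Minimum: 17 g/(m^2*h)
Meets spec: Yes


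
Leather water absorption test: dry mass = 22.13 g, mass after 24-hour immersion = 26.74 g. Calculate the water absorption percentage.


Water absorbed = 26.74 - 22.13 = 4.61 g
WA% = 4.61 / 22.13 x 100 = 20.8%


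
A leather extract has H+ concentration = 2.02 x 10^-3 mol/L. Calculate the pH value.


pH = 2.69


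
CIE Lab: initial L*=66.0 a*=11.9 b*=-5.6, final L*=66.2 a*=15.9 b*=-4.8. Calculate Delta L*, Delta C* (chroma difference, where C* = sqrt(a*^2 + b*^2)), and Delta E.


Delta L* = 66.2 - 66.0 = 0.2
C1* = sqrt((11.9)^2 + (-5.6)^2) = 13.152
C2* = sqrt((15.9)^2 + (-4.8)^2) = 16.609
Delta C* = 16.609 - 13.152 = 3.46
Delta E = sqrt((0.2)^2 + (4.0)^2 + (0.8)^2) = 4.08


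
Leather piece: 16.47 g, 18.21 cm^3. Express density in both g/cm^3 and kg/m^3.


0.904 g/cm^3
904 kg/m^3

Density = 16.47 / 18.21 = 0.904 g/cm^3
Convert: 0.904 x 1000 = 904 kg/m^3


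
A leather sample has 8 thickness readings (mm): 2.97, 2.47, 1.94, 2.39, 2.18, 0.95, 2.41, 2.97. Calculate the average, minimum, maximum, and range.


Average = 2.29 mm
Min = 0.95 mm
Max = 2.97 mm
Range = 2.02 mm

Sum = 18.28
Average = 18.28 / 8 = 2.29 mm
Minimum = 0.95 mm
Maximum = 2.97 mm
Range = 2.97 - 0.95 = 2.02 mm


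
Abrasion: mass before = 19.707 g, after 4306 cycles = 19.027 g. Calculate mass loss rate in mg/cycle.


0.158 mg/cycle


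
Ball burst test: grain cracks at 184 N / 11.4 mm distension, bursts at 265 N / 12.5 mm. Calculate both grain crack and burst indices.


Crack index = 16.1 N/mm
Burst index = 21.2 N/mm


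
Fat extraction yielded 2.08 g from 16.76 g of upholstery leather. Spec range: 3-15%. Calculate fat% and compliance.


Fat content = 12.4%
Compliant: Yes


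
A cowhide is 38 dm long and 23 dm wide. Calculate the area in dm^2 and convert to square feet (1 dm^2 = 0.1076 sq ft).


Area = 38 x 23 = 874 dm^2
Conversion: 874 x 0.1076 = 94.04 sq ft


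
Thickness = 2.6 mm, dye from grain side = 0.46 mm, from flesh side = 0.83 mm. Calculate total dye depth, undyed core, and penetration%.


Total dyed = 1.29 mm
Undyed core = 1.31 mm
Penetration = 49.6%

Total dyed = 0.46 + 0.83 = 1.29 mm
Undyed core = 2.6 - 1.29 = 1.31 mm
Penetration = 1.29 / 2.6 x 100 = 49.6%


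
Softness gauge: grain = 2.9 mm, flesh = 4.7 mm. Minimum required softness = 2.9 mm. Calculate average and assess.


Average softness = 3.80 mm
Meets requirement: Yes


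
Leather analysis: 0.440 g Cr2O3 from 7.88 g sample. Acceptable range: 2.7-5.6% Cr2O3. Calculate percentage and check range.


Cr2O3 = 5.58%
Within range: Yes


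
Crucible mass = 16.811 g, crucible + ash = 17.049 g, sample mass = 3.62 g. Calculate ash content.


Ash mass = 17.049 - 16.811 = 0.238 g
Ash% = 0.238 / 3.62 x 100 = 6.57%


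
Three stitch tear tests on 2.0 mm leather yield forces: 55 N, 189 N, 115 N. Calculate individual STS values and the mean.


STS1 = 27.5 N/mm
STS2 = 94.5 N/mm
STS3 = 57.5 N/mm
Mean = 59.8 N/mm

STS1 = 55 / 2.0 = 27.5 N/mm
STS2 = 189 / 2.0 = 94.5 N/mm
STS3 = 115 / 2.0 = 57.5 N/mm
Mean = (27.5 + 94.5 + 57.5) / 3 = 59.8 N/mm


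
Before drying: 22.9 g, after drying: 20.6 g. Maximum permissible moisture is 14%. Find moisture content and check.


Moisture content = 10.0%
Acceptable: Yes

MC = (22.9 - 20.6) / 22.9 x 100 = 10.0%
Maximum: 14%
Acceptable: Yes


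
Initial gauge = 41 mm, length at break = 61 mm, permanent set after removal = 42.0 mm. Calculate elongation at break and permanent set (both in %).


Elongation at break = (61 - 41) / 41 x 100 = 48.8%
Permanent set = (42.0 - 41) / 41 x 100 = 2.4%


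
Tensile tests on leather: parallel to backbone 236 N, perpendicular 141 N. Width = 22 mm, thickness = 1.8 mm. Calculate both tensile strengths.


Area = 22 x 1.8 = 39.6 mm^2
TS (parallel) = 236 / 39.6 = 5.96 N/mm^2
TS (perpendicular) = 141 / 39.6 = 3.56 N/mm^2


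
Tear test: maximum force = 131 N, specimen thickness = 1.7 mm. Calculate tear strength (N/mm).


Tear strength = force / thickness
Tear = 131 / 1.7 = 77.1 N/mm


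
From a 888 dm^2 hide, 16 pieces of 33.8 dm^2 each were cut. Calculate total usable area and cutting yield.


Usable area = 540.8 dm^2
Yield = 60.9%

Total usable = 16 x 33.8 = 540.8 dm^2
Yield = 540.8 / 888 x 100 = 60.9%


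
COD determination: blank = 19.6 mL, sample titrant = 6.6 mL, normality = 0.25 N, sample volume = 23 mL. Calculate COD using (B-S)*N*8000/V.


1130.4 mg/L

COD = (19.6 - 6.6) x 0.25 x 8000 / 23
COD = 13.0 x 0.25 x 8000 / 23
COD = 1130.4 mg/L


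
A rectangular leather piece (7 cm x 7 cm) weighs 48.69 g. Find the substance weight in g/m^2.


Area = 7 x 7 = 49 cm^2
SW = 48.69 / 49 x 10000 = 9936.7 g/m^2


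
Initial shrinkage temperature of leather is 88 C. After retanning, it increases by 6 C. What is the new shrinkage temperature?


94 C

New Ts = 88 + 6 = 94 C


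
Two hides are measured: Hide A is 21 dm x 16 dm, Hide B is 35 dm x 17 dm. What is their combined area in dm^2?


931 dm^2


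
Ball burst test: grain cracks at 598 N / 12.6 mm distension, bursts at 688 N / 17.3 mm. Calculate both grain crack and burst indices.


Crack index = 47.5 N/mm
Burst index = 39.8 N/mm


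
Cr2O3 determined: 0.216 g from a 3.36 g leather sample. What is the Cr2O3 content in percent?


6.43%

Cr2O3% = 0.216 / 3.36 x 100
Cr2O3% = 6.43%


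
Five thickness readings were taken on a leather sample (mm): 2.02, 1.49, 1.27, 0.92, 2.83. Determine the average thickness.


1.71 mm

Sum = 2.02 + 1.49 + 1.27 + 0.92 + 2.83 = 8.53
Average = 8.53 / 5 = 1.71 mm


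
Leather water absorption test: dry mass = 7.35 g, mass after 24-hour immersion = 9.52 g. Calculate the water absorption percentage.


Water absorbed = 9.52 - 7.35 = 2.17 g
WA% = 2.17 / 7.35 x 100 = 29.5%


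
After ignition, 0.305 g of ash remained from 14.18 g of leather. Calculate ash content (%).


2.15%


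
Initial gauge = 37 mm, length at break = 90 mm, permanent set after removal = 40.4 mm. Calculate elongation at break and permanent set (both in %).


Elongation at break = 143.2%
Permanent set = 9.2%


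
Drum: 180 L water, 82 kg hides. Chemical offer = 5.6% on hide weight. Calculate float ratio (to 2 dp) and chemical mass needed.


Float ratio = 2.20
Chemical needed = 4.592 kg


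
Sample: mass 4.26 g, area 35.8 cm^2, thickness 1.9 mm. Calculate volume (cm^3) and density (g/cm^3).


Thickness in cm = 1.9 / 10 = 0.19 cm
Volume = 35.8 x 0.19 = 6.802 cm^3
Density = 4.26 / 6.802 = 0.626 g/cm^3


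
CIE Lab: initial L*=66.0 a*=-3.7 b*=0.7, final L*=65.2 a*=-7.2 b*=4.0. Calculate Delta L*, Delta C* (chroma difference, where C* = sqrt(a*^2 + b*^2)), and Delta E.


Delta L* = -0.8
Delta C* = 4.47
Delta E = 4.88

Delta L* = 65.2 - 66.0 = -0.8
C1* = sqrt((-3.7)^2 + (0.7)^2) = 3.766
C2* = sqrt((-7.2)^2 + (4.0)^2) = 8.237
Delta C* = 8.237 - 3.766 = 4.47
Delta E = sqrt((-0.8)^2 + (-3.5)^2 + (3.3)^2) = 4.88


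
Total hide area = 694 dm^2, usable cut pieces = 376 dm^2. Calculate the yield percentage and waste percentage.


Yield = 376 / 694 x 100 = 54.2%
Waste = 694 - 376 = 318 dm^2
Waste% = 100 - 54.2 = 45.8%


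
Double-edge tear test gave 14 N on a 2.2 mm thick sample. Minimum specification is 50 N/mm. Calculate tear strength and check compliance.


Tear strength = 6.4 N/mm
Compliant: No

Tear strength = 14 / 2.2 = 6.4 N/mm
Required minimum = 50 N/mm
Compliant: No


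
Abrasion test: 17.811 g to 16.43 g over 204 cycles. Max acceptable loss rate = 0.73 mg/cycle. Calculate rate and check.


Loss = 17.811 - 16.43 = 1.381 g
Rate = 1.381 g / 204 cycles x 1000 = 6.770 mg/cycle
Max = 0.73 mg/cycle
Passes: No


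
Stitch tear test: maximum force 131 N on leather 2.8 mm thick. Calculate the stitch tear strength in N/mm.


46.8 N/mm

Stitch tear strength = force / thickness
STS = 131 / 2.8 = 46.8 N/mm


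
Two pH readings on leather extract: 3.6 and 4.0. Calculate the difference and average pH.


Difference = |3.6 - 4.0| = 0.4
Average = (3.6 + 4.0) / 2 = 3.80


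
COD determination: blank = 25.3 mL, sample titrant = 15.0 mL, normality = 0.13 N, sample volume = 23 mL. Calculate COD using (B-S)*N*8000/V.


465.7 mg/L

COD = (25.3 - 15.0) x 0.13 x 8000 / 23
COD = 10.3 x 0.13 x 8000 / 23
COD = 465.7 mg/L


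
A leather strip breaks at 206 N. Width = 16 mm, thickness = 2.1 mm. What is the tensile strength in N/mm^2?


Cross-sectional area = 16 x 2.1 = 33.6 mm^2
Tensile strength = 206 / 33.6 = 6.13 N/mm^2


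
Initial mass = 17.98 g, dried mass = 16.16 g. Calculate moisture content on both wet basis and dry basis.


Moisture lost = 17.98 - 16.16 = 1.82 g
Wet basis MC = 1.82 / 17.98 x 100 = 10.1%
Dry basis MC = 1.82 / 16.16 x 100 = 11.3%


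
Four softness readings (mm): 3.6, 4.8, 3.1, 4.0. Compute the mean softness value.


3.88 mm


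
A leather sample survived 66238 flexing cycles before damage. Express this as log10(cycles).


log10(66238) = 4.82


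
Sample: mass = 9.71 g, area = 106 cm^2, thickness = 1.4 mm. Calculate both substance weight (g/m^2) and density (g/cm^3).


Substance weight = 916.0 g/m^2
Density = 0.654 g/cm^3


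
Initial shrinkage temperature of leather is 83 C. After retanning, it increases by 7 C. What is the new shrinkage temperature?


New Ts = 83 + 7 = 90 C


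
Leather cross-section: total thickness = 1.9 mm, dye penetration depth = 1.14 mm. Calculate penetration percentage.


Penetration% = 1.14 / 1.9 x 100
Penetration = 60.0%


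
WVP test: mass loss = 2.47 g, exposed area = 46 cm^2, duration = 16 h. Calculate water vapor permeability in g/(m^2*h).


WVP = mass_loss / (area x time) x 10000
WVP = 2.47 / (46 x 16) x 10000
WVP = 2.47 / 736 x 10000 = 33.56 g/(m^2*h)


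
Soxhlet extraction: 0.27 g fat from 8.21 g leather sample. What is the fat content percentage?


3.3%

Fat content = 0.27 / 8.21 x 100
Fat = 3.3%


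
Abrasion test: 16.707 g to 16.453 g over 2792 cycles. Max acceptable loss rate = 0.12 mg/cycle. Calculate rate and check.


Loss = 16.707 - 16.453 = 0.254 g
Rate = 0.254 g / 2792 cycles x 1000 = 0.091 mg/cycle
Max = 0.12 mg/cycle
Passes: Yes


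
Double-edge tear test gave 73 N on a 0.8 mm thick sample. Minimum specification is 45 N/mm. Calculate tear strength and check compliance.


Tear strength = 91.3 N/mm
Compliant: Yes


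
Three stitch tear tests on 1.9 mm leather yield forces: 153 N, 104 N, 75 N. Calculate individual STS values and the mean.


STS1 = 80.5 N/mm
STS2 = 54.7 N/mm
STS3 = 39.5 N/mm
Mean = 58.2 N/mm


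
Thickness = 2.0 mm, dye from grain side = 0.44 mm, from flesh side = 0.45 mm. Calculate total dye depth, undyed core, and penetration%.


Total dyed = 0.44 + 0.45 = 0.89 mm
Undyed core = 2.0 - 0.89 = 1.11 mm
Penetration = 0.89 / 2.0 x 100 = 44.5%


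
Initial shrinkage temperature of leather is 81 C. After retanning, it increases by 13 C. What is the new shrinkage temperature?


94 C


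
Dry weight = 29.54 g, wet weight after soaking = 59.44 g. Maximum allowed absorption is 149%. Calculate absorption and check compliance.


WA = (59.44 - 29.54) / 29.54 x 100 = 101.2%
Maximum allowed: 149%
Compliant: Yes


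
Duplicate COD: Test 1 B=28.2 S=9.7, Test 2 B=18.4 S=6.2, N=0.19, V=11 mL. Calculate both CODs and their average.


COD1 = (28.2 - 9.7) x 0.19 x 8000 / 11 = 2556.4 mg/L
COD2 = (18.4 - 6.2) x 0.19 x 8000 / 11 = 1685.8 mg/L
Average = (2556.4 + 1685.8) / 2 = 2121.1 mg/L


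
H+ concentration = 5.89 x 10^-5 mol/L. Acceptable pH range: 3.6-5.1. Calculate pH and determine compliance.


pH = -log10(5.89 x 10^-5) = 4.23
Range: 3.6 to 5.1
Compliant: Yes


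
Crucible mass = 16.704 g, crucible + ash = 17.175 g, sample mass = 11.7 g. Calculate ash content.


Ash mass = 17.175 - 16.704 = 0.471 g
Ash% = 0.471 / 11.7 x 100 = 4.03%


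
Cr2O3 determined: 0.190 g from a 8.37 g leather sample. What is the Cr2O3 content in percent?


2.27%

Cr2O3% = 0.190 / 8.37 x 100
Cr2O3% = 2.27%


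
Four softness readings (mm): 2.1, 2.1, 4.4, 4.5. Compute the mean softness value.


Sum = 2.1 + 2.1 + 4.4 + 4.5
Mean = 13.1 / 4 = 3.28 mm


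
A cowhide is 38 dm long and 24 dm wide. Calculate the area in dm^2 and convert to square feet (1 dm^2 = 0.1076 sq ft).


Area = 38 x 24 = 912 dm^2
Conversion: 912 x 0.1076 = 98.13 sq ft


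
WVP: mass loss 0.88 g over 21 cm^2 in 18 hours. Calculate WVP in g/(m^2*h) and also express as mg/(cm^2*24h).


WVP = 0.88 / (21 x 18) x 10000 = 23.28 g/(m^2*h)
Mass loss in mg = 0.88 x 1000 = 880 mg
Per cm^2 per 24h in mg: 880 x 24 / (21 x 18) = 21120 / 378 = 55.87 mg/(cm^2*24h)


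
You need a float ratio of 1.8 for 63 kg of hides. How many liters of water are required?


Water = hide weight x target ratio
Water = 63 x 1.8 = 113.4 L


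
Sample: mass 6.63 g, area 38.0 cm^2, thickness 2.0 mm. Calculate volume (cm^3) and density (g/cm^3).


Volume = 7.600 cm^3
Density = 0.872 g/cm^3

Thickness in cm = 2.0 / 10 = 0.20 cm
Volume = 38.0 x 0.20 = 7.600 cm^3
Density = 6.63 / 7.600 = 0.872 g/cm^3


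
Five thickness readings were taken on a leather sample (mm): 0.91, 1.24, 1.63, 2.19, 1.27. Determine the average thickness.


1.45 mm

Sum = 0.91 + 1.24 + 1.63 + 2.19 + 1.27 = 7.24
Average = 7.24 / 5 = 1.45 mm


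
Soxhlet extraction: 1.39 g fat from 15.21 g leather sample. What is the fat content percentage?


9.1%

Fat content = 1.39 / 15.21 x 100
Fat = 9.1%


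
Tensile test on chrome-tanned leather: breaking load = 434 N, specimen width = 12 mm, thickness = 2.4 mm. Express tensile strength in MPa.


15.07 MPa

Cross-section = 12 x 2.4 = 28.8 mm^2
TS = 434 / 28.8 = 15.07 MPa
(1 N/mm^2 = 1 MPa)


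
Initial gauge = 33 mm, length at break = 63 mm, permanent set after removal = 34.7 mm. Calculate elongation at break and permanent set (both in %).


Elongation at break = 90.9%
Permanent set = 5.2%


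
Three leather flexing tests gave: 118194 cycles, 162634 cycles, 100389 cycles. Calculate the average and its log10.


Average = 127072 cycles
log10 = 5.10


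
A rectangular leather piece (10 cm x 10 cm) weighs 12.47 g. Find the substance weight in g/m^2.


1247.0 g/m^2


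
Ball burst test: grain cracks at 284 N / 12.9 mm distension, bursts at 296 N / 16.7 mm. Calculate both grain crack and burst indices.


Crack index = 284 / 12.9 = 22.0 N/mm
Burst index = 296 / 16.7 = 17.7 N/mm


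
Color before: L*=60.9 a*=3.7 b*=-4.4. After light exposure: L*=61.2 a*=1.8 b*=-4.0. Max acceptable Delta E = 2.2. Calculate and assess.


Delta E = 1.96
Passes: Yes

dL = 0.3, da = -1.9, db = 0.4
dE = sqrt((0.3)^2 + (-1.9)^2 + (0.4)^2) = 1.96
Max = 2.2
Passes: Yes


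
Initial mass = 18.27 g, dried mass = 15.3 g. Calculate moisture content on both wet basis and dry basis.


Moisture lost = 18.27 - 15.3 = 2.97 g
Wet basis MC = 2.97 / 18.27 x 100 = 16.3%
Dry basis MC = 2.97 / 15.3 x 100 = 19.4%


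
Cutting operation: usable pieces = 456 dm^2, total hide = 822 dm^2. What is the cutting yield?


Yield = usable / total x 100
Yield = 456 / 822 x 100 = 55.5%


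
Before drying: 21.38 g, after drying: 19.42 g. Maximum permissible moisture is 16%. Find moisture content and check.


MC = (21.38 - 19.42) / 21.38 x 100 = 9.2%
Maximum: 16%
Acceptable: Yes


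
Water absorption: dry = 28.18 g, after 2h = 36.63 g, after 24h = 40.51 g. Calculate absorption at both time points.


2h absorption = 30.0%
24h absorption = 43.8%

WA (2h) = (36.63 - 28.18) / 28.18 x 100 = 30.0%
WA (24h) = (40.51 - 28.18) / 28.18 x 100 = 43.8%


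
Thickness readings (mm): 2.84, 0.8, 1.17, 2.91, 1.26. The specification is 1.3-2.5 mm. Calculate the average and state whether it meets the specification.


Average = 1.80 mm
Within specification: Yes

Sum = 8.98
Average = 8.98 / 5 = 1.80 mm
Specification range: 1.3 to 2.5 mm
Within spec: Yes


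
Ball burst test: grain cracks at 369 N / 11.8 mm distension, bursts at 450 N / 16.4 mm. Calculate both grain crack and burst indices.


Crack index = 369 / 11.8 = 31.3 N/mm
Burst index = 450 / 16.4 = 27.4 N/mm


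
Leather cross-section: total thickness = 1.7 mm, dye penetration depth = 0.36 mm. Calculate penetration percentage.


Penetration% = 0.36 / 1.7 x 100
Penetration = 21.2%


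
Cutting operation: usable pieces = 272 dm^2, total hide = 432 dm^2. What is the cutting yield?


63.0%


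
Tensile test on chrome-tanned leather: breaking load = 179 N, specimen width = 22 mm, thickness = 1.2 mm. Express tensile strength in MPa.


6.78 MPa


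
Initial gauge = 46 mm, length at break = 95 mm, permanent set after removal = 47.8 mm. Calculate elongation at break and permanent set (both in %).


Elongation at break = (95 - 46) / 46 x 100 = 106.5%
Permanent set = (47.8 - 46) / 46 x 100 = 3.9%


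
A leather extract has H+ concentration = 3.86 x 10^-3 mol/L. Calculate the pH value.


pH = -log10[H+]
pH = -log10(3.86 x 10^-3) = 2.41


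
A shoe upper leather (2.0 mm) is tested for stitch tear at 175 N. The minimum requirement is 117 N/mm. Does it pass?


STS = 87.5 N/mm
Passes: No

STS = 175 / 2.0 = 87.5 N/mm
Minimum required: 117 N/mm
Passes: No


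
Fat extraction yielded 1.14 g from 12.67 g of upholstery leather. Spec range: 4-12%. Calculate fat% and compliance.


Fat% = 1.14 / 12.67 x 100 = 9.0%
Spec range: 4-12%
Compliant: Yes


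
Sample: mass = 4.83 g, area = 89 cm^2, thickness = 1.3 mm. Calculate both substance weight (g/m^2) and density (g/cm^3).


Substance weight = 542.7 g/m^2
Density = 0.417 g/cm^3

SW = 4.83 / 89 x 10000 = 542.7 g/m^2
Volume = 89 x 1.3 / 10 = 11.57 cm^3
Density = 4.83 / 11.57 = 0.417 g/cm^3


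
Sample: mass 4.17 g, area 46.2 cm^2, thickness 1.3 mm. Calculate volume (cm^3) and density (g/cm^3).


Volume = 6.006 cm^3
Density = 0.694 g/cm^3


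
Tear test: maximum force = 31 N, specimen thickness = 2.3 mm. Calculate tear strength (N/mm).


Tear strength = force / thickness
Tear = 31 / 2.3 = 13.5 N/mm


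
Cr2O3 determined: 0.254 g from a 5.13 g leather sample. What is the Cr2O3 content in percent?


4.95%

Cr2O3% = 0.254 / 5.13 x 100
Cr2O3% = 4.95%


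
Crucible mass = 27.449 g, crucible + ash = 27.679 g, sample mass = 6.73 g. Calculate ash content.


Ash mass = 0.230 g
Ash content = 3.42%

Ash mass = 27.679 - 27.449 = 0.230 g
Ash% = 0.230 / 6.73 x 100 = 3.42%


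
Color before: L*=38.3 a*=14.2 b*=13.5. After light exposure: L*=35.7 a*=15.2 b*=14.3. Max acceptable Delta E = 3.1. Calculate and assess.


Delta E = 2.90
Passes: Yes

dL = -2.6, da = 1.0, db = 0.8
dE = sqrt((-2.6)^2 + (1.0)^2 + (0.8)^2) = 2.90
Max = 3.1
Passes: Yes


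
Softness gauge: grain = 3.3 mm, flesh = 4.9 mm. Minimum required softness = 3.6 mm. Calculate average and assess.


Average softness = 4.10 mm
Meets requirement: Yes


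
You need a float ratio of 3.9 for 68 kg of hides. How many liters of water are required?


Water = hide weight x target ratio
Water = 68 x 3.9 = 265.2 L


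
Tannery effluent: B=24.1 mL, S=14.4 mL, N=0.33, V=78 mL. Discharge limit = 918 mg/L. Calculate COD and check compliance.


COD = 328.3 mg/L
Compliant: Yes

COD = (24.1 - 14.4) x 0.33 x 8000 / 78 = 328.3 mg/L
Limit: 918 mg/L
Compliant: Yes


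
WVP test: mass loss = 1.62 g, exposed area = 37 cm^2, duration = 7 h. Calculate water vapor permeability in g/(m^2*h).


WVP = mass_loss / (area x time) x 10000
WVP = 1.62 / (37 x 7) x 10000
WVP = 1.62 / 259 x 10000 = 62.55 g/(m^2*h)


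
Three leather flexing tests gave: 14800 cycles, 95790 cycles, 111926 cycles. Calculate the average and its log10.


Average = (14800 + 95790 + 111926) / 3 = 74172 cycles
log10(74172) = 4.87


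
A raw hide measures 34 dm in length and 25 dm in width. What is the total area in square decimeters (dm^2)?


Area = length x width
Area = 34 x 25 = 850 dm^2


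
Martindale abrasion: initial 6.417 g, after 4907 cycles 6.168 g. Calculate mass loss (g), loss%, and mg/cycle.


Mass loss = 0.249 g
Loss = 3.88%
Rate = 0.051 mg/cycle

Loss = 6.417 - 6.168 = 0.249 g
Loss% = 0.249 / 6.417 x 100 = 3.88%
Rate = 0.249 / 4907 x 1000 = 0.051 mg/cycle


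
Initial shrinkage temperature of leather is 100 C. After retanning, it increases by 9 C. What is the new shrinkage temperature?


109 C

New Ts = 100 + 9 = 109 C


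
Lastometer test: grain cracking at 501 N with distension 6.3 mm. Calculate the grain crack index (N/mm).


79.5 N/mm

Grain crack index = force / distension
Index = 501 / 6.3 = 79.5 N/mm


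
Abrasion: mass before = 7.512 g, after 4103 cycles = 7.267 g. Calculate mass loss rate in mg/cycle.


Mass loss = 7.512 - 7.267 = 0.245 g
Rate = 0.245 / 4103 x 1000 = 0.060 mg/cycle


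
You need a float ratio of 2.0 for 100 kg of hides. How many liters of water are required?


200.0 L


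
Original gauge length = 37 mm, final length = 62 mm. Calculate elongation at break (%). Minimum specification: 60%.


Elongation = 67.6%
Meets spec: Yes

Extension = 62 - 37 = 25 mm
Elongation = 25 / 37 x 100 = 67.6%
Minimum required: 60%
Meets specification: Yes


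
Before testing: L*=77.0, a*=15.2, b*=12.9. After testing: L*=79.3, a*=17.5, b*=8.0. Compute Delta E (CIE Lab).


dL = 79.3 - 77.0 = 2.3
da = 17.5 - 15.2 = 2.3
db = 8.0 - 12.9 = -4.9
dE = sqrt((2.3)^2 + (2.3)^2 + (-4.9)^2) = 5.88


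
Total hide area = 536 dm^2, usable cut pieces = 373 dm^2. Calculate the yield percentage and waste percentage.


Yield = 373 / 536 x 100 = 69.6%
Waste = 536 - 373 = 163 dm^2
Waste% = 100 - 69.6 = 30.4%


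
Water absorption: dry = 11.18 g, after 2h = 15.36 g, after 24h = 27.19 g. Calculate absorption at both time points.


2h absorption = 37.4%
24h absorption = 143.2%


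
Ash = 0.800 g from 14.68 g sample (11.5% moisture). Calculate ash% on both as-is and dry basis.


As-is ash = 5.45%
Dry-basis ash = 6.16%

As-is ash% = 0.800 / 14.68 x 100 = 5.45%
Dry mass = 14.68 x (100 - 11.5) / 100 = 12.9918 g
Dry-basis ash% = 0.800 / 12.9918 x 100 = 6.16%


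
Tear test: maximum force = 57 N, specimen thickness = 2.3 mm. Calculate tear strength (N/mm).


24.8 N/mm


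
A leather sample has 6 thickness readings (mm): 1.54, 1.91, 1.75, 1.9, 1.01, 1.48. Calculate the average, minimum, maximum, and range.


Average = 1.60 mm
Min = 1.01 mm
Max = 1.91 mm
Range = 0.90 mm


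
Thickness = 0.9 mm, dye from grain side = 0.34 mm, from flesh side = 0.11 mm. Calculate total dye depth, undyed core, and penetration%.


Total dyed = 0.45 mm
Undyed core = 0.45 mm
Penetration = 50.0%

Total dyed = 0.34 + 0.11 = 0.45 mm
Undyed core = 0.9 - 0.45 = 0.45 mm
Penetration = 0.45 / 0.9 x 100 = 50.0%


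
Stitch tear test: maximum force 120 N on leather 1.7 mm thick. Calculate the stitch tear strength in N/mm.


70.6 N/mm

Stitch tear strength = force / thickness
STS = 120 / 1.7 = 70.6 N/mm


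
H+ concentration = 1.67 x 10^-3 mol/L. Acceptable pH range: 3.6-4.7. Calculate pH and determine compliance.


pH = -log10(1.67 x 10^-3) = 2.78
Range: 3.6 to 4.7
Compliant: No


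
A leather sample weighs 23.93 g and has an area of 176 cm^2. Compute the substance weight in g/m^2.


1359.7 g/m^2

Substance weight = mass / area x 10000
SW = 23.93 / 176 x 10000
SW = 1359.7 g/m^2


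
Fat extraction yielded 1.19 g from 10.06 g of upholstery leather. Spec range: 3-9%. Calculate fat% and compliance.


Fat content = 11.8%
Compliant: No


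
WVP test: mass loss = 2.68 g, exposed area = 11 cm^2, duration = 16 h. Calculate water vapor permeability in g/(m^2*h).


WVP = mass_loss / (area x time) x 10000
WVP = 2.68 / (11 x 16) x 10000
WVP = 2.68 / 176 x 10000 = 152.27 g/(m^2*h)


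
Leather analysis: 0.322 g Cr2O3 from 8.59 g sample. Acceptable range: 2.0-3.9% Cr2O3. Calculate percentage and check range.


Cr2O3% = 0.322 / 8.59 x 100 = 3.75%
Acceptable range: 2.0 to 3.9%
Within range: Yes


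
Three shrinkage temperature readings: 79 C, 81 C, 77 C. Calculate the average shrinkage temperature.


79.0 C

Average = (79 + 81 + 77) / 3
Average = 237 / 3 = 79.0 C


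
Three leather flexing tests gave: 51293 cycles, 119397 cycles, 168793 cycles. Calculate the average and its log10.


Average = 113161 cycles
log10 = 5.05

Average = (51293 + 119397 + 168793) / 3 = 113161 cycles
log10(113161) = 5.05


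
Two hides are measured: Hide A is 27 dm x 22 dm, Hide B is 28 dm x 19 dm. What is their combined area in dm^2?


1126 dm^2


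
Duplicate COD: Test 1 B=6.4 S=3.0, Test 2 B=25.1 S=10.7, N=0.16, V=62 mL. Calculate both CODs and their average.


COD1 = 70.2 mg/L
COD2 = 297.3 mg/L
Average = 183.8 mg/L

COD1 = (6.4 - 3.0) x 0.16 x 8000 / 62 = 70.2 mg/L
COD2 = (25.1 - 10.7) x 0.16 x 8000 / 62 = 297.3 mg/L
Average = (70.2 + 297.3) / 2 = 183.8 mg/L


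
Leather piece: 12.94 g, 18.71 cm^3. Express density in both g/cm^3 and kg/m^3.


0.692 g/cm^3
692 kg/m^3

Density = 12.94 / 18.71 = 0.692 g/cm^3
Convert: 0.692 x 1000 = 692 kg/m^3


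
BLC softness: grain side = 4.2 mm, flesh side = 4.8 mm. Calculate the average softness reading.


4.50 mm


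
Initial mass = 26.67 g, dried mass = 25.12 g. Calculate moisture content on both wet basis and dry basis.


Wet basis = 5.8%
Dry basis = 6.2%

Moisture lost = 26.67 - 25.12 = 1.55 g
Wet basis MC = 1.55 / 26.67 x 100 = 5.8%
Dry basis MC = 1.55 / 25.12 x 100 = 6.2%


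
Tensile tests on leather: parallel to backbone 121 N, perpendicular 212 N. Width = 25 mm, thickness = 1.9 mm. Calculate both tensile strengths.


Area = 25 x 1.9 = 47.5 mm^2
TS (parallel) = 121 / 47.5 = 2.55 N/mm^2
TS (perpendicular) = 212 / 47.5 = 4.46 N/mm^2


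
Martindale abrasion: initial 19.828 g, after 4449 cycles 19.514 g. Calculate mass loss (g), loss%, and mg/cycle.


Loss = 19.828 - 19.514 = 0.314 g
Loss% = 0.314 / 19.828 x 100 = 1.58%
Rate = 0.314 / 4449 x 1000 = 0.071 mg/cycle


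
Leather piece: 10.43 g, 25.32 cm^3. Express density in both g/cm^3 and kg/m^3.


0.412 g/cm^3
412 kg/m^3

Density = 10.43 / 25.32 = 0.412 g/cm^3
Convert: 0.412 x 1000 = 412 kg/m^3


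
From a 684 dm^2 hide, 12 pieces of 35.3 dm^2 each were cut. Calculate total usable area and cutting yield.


Usable area = 423.6 dm^2
Yield = 61.9%


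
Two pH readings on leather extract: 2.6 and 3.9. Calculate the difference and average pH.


Difference = 1.3
Average pH = 3.25


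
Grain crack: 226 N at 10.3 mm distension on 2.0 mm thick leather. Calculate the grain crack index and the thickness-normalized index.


Crack index = 21.9 N/mm
Normalized index = 11.0 N/mm per mm

Crack index = 226 / 10.3 = 21.9 N/mm
Normalized = 21.9 / 2.0 = 11.0 N/mm per mm


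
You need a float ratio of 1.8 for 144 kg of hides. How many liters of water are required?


Water = hide weight x target ratio
Water = 144 x 1.8 = 259.2 L


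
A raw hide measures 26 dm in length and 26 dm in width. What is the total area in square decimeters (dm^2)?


Area = length x width
Area = 26 x 26 = 676 dm^2


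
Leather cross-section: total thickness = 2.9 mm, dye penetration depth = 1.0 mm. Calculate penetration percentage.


34.5%


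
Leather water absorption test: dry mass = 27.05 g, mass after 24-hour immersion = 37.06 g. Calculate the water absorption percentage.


Water absorbed = 37.06 - 27.05 = 10.01 g
WA% = 10.01 / 27.05 x 100 = 37.0%


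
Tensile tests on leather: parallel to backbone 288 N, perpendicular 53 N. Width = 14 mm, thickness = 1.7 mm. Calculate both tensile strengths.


Area = 14 x 1.7 = 23.8 mm^2
TS (parallel) = 288 / 23.8 = 12.10 N/mm^2
TS (perpendicular) = 53 / 23.8 = 2.23 N/mm^2


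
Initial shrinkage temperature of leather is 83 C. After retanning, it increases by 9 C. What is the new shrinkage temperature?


92 C


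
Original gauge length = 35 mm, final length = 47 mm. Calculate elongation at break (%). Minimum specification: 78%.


Extension = 47 - 35 = 12 mm
Elongation = 12 / 35 x 100 = 34.3%
Minimum required: 78%
Meets specification: No


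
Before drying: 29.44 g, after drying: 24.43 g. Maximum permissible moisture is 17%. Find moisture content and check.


MC = (29.44 - 24.43) / 29.44 x 100 = 17.0%
Maximum: 17%
Acceptable: Yes


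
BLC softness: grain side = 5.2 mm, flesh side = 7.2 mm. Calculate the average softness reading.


Average = (5.2 + 7.2) / 2
Average = 6.20 mm


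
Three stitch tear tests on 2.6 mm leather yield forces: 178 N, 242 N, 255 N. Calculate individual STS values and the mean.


STS1 = 178 / 2.6 = 68.5 N/mm
STS2 = 242 / 2.6 = 93.1 N/mm
STS3 = 255 / 2.6 = 98.1 N/mm
Mean = (68.5 + 93.1 + 98.1) / 3 = 86.6 N/mm


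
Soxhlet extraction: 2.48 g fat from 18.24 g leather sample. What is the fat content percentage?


13.6%

Fat content = 2.48 / 18.24 x 100
Fat = 13.6%


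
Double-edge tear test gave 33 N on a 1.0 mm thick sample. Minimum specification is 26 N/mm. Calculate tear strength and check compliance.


Tear strength = 33 / 1.0 = 33.0 N/mm
Required minimum = 26 N/mm
Compliant: Yes


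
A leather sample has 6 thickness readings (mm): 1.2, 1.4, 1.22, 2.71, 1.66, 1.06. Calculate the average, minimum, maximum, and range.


Sum = 9.25
Average = 9.25 / 6 = 1.54 mm
Minimum = 1.06 mm
Maximum = 2.71 mm
Range = 2.71 - 1.06 = 1.65 mm


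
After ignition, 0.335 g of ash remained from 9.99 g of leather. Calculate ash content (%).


3.35%

Ash% = 0.335 / 9.99 x 100
Ash% = 3.35%


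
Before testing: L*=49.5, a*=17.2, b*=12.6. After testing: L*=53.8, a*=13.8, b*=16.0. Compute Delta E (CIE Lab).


Delta E = 6.45


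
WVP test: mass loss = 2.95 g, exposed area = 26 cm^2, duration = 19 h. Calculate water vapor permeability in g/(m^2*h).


59.72 g/(m^2*h)


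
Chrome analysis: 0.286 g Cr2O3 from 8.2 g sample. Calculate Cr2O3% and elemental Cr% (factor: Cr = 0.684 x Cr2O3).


Cr2O3% = 0.286 / 8.2 x 100 = 3.49%
Cr% = 3.49 x 0.684 = 2.39%


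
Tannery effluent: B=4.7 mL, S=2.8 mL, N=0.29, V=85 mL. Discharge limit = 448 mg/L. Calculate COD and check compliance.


COD = 51.9 mg/L
Compliant: Yes


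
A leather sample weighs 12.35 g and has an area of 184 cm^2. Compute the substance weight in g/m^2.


671.2 g/m^2

Substance weight = mass / area x 10000
SW = 12.35 / 184 x 10000
SW = 671.2 g/m^2


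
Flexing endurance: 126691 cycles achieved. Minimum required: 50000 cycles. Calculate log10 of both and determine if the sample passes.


log10(126691) = 5.10
log10(50000) = 4.70
Passes: Yes


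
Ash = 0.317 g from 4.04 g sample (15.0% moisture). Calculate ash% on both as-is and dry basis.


As-is ash = 7.85%
Dry-basis ash = 9.23%


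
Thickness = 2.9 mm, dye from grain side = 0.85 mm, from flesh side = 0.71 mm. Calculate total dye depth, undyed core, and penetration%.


Total dyed = 0.85 + 0.71 = 1.56 mm
Undyed core = 2.9 - 1.56 = 1.34 mm
Penetration = 1.56 / 2.9 x 100 = 53.8%


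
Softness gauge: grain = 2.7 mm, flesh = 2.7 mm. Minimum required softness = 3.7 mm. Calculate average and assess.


Average softness = 2.70 mm
Meets requirement: No

Average = (2.7 + 2.7) / 2 = 2.70 mm
Minimum = 3.7 mm
Meets requirement: No


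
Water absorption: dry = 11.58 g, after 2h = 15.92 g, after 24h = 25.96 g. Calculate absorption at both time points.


WA (2h) = (15.92 - 11.58) / 11.58 x 100 = 37.5%
WA (24h) = (25.96 - 11.58) / 11.58 x 100 = 124.2%


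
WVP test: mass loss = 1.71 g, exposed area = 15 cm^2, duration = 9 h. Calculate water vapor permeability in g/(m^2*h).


WVP = mass_loss / (area x time) x 10000
WVP = 1.71 / (15 x 9) x 10000
WVP = 1.71 / 135 x 10000 = 126.67 g/(m^2*h)


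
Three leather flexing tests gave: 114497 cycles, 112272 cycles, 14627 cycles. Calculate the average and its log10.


Average = (114497 + 112272 + 14627) / 3 = 80465 cycles
log10(80465) = 4.91


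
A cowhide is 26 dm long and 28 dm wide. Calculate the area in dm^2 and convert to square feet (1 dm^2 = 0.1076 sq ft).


728 dm^2
78.33 sq ft


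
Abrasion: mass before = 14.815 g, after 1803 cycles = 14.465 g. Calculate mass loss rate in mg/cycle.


Mass loss = 14.815 - 14.465 = 0.350 g
Rate = 0.350 / 1803 x 1000 = 0.194 mg/cycle


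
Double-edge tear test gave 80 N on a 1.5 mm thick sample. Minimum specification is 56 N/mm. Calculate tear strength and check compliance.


Tear strength = 53.3 N/mm
Compliant: No

Tear strength = 80 / 1.5 = 53.3 N/mm
Required minimum = 56 N/mm
Compliant: No


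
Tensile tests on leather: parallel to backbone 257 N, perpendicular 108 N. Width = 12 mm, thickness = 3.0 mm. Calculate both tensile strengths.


Area = 12 x 3.0 = 36.0 mm^2
TS (parallel) = 257 / 36.0 = 7.14 N/mm^2
TS (perpendicular) = 108 / 36.0 = 3.00 N/mm^2


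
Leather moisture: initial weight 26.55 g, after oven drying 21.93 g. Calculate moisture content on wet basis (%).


Moisture = 26.55 - 21.93 = 4.62 g
MC = 4.62 / 26.55 x 100 = 17.4%


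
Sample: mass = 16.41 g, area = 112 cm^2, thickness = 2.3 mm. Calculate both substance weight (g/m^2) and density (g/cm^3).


Substance weight = 1465.2 g/m^2
Density = 0.637 g/cm^3


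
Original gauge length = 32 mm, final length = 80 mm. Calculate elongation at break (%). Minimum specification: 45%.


Elongation = 150.0%
Meets spec: Yes


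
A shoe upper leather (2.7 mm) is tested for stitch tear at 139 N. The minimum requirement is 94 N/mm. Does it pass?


STS = 51.5 N/mm
Passes: No


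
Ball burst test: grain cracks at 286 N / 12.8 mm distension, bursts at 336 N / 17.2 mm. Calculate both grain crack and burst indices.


Crack index = 22.3 N/mm
Burst index = 19.5 N/mm

Crack index = 286 / 12.8 = 22.3 N/mm
Burst index = 336 / 17.2 = 19.5 N/mm


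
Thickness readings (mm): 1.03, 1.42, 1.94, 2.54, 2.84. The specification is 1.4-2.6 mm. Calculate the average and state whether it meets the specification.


Average = 1.95 mm
Within specification: Yes

Sum = 9.77
Average = 9.77 / 5 = 1.95 mm
Specification range: 1.4 to 2.6 mm
Within spec: Yes


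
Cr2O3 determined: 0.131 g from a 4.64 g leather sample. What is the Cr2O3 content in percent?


Cr2O3% = 0.131 / 4.64 x 100
Cr2O3% = 2.82%


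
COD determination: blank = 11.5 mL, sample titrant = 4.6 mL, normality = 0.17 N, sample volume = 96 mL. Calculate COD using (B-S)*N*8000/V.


COD = (11.5 - 4.6) x 0.17 x 8000 / 96
COD = 6.9 x 0.17 x 8000 / 96
COD = 97.8 mg/L


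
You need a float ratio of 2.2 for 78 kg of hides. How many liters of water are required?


171.6 L

Water = hide weight x target ratio
Water = 78 x 2.2 = 171.6 L


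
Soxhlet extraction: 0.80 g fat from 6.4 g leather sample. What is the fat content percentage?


12.5%

Fat content = 0.80 / 6.4 x 100
Fat = 12.5%


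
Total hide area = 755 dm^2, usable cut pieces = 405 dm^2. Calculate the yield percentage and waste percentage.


Yield = 53.6%
Waste = 46.4%

Yield = 405 / 755 x 100 = 53.6%
Waste = 755 - 405 = 350 dm^2
Waste% = 100 - 53.6 = 46.4%


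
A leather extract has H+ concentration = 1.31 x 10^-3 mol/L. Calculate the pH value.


pH = 2.88

pH = -log10[H+]
pH = -log10(1.31 x 10^-3) = 2.88


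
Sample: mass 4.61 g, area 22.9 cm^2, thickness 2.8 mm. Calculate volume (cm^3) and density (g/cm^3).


Thickness in cm = 2.8 / 10 = 0.28 cm
Volume = 22.9 x 0.28 = 6.412 cm^3
Density = 4.61 / 6.412 = 0.719 g/cm^3


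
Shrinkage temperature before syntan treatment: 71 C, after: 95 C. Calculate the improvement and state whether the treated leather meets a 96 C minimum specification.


Improvement = 95 - 71 = 24 C
Spec check: 95 C >= 96 C? No


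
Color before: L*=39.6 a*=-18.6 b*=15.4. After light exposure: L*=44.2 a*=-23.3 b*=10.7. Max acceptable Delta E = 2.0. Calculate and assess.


dL = 4.6, da = -4.7, db = -4.7
dE = sqrt((4.6)^2 + (-4.7)^2 + (-4.7)^2) = 8.08
Max = 2.0
Passes: No


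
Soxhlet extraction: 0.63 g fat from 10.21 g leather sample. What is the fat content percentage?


Fat content = 0.63 / 10.21 x 100
Fat = 6.2%


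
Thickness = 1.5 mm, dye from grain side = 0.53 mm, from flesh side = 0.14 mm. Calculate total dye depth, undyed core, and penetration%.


Total dyed = 0.67 mm
Undyed core = 0.83 mm
Penetration = 44.7%

Total dyed = 0.53 + 0.14 = 0.67 mm
Undyed core = 1.5 - 0.67 = 0.83 mm
Penetration = 0.67 / 1.5 x 100 = 44.7%


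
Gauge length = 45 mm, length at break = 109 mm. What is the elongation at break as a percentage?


142.2%


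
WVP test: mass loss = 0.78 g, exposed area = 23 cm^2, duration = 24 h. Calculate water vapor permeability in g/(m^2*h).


14.13 g/(m^2*h)

WVP = mass_loss / (area x time) x 10000
WVP = 0.78 / (23 x 24) x 10000
WVP = 0.78 / 552 x 10000 = 14.13 g/(m^2*h)


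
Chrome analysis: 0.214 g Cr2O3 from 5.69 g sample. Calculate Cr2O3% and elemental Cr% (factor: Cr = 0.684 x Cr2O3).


Cr2O3 = 3.76%
Cr = 2.57%

Cr2O3% = 0.214 / 5.69 x 100 = 3.76%
Cr% = 3.76 x 0.684 = 2.57%


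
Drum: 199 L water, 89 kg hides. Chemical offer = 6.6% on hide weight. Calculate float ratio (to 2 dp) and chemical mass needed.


Float ratio = 199 / 89 = 2.24
Chemical = 89 x 6.6 / 100 = 5.874 kg


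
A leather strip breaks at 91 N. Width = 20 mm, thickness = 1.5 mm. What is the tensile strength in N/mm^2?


Cross-sectional area = 20 x 1.5 = 30.0 mm^2
Tensile strength = 91 / 30.0 = 3.03 N/mm^2


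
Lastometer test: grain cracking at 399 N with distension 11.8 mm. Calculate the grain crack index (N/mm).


Grain crack index = force / distension
Index = 399 / 11.8 = 33.8 N/mm
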